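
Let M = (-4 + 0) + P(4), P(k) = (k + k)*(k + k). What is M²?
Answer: 3600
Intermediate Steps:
P(k) = 4*k² (P(k) = (2*k)*(2*k) = 4*k²)
M = 60 (M = (-4 + 0) + 4*4² = -4 + 4*16 = -4 + 64 = 60)
M² = 60² = 3600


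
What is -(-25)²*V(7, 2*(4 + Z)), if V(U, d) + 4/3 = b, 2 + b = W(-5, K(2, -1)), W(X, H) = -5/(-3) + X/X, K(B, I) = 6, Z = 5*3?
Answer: 1250/3 ≈ 416.67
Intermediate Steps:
Z = 15
W(X, H) = 8/3 (W(X, H) = -5*(-⅓) + 1 = 5/3 + 1 = 8/3)
b = ⅔ (b = -2 + 8/3 = ⅔ ≈ 0.66667)
V(U, d) = -⅔ (V(U, d) = -4/3 + ⅔ = -⅔)
-(-25)²*V(7, 2*(4 + Z)) = -(-25)²*(-2)/3 = -625*(-2)/3 = -1*(-1250/3) = 1250/3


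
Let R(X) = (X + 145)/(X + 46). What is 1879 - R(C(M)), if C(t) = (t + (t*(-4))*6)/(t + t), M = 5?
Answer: 43128/23 ≈ 1875.1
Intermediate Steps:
C(t) = -23/2 (C(t) = (t - 4*t*6)/((2*t)) = (t - 24*t)*(1/(2*t)) = (-23*t)*(1/(2*t)) = -23/2)
R(X) = (145 + X)/(46 + X)
1879 - R(C(M)) = 1879 - (145 - 23/2)/(46 - 23/2) = 1879 - 267/(69/2*2) = 1879 - 2*267/(69*2) = 1879 - 1*89/23 = 1879 - 89/23 = 43128/23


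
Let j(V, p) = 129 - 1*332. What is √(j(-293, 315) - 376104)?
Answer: I*√376307 ≈ 613.44*I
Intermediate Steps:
j(V, p) = -203 (j(V, p) = 129 - 332 = -203)
√(j(-293, 315) - 376104) = √(-203 - 376104) = √(-376307) = I*√376307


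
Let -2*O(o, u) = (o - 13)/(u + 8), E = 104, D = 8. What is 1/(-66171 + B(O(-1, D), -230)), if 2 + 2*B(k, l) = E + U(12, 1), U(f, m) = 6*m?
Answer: -1/66117 ≈ -1.5125e-5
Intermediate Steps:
O(o, u) = -(-13 + o)/(2*(8 + u)) (O(o, u) = -(o - 13)/(2*(u + 8)) = -(-13 + o)/(2*(8 + u)))
B(k, l) = 54 (B(k, l) = -1 + (104 + 6*1)/2 = -1 + (104 + 6)/2 = -1 + (½)*110 = -1 + 55 = 54)
1/(-66171 + B(O(-1, D), -230)) = 1/(-66171 + 54) = 1/(-66117) = -1/66117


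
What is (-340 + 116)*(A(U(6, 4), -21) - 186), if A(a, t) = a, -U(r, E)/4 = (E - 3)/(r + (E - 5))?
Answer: 209216/5 ≈ 41843.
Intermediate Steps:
U(r, E) = -4*(-3 + E)/(-5 + E + r) (U(r, E) = -4*(E - 3)/(r + (E - 5)) = -4*(-3 + E)/(r + (-5 + E)) = -4*(-3 + E)/(-5 + E + r))
(-340 + 116)*(A(U(6, 4), -21) - 186) = (-340 + 116)*(4*(3 - 1*4)/(-5 + 4 + 6) - 186) = -224*(4*(3 - 4)/5 - 186) = -224*(4*(⅕)*(-1) - 186) = -224*(-⅘ - 186) = -224*(-934/5) = 209216/5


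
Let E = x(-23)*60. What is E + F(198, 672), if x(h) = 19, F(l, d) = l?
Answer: 1338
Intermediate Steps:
E = 1140 (E = 19*60 = 1140)
E + F(198, 672) = 1140 + 198 = 1338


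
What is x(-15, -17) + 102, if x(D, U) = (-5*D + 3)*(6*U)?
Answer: -7854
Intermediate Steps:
x(D, U) = 6*U*(3 - 5*D) (x(D, U) = (3 - 5*D)*(6*U) = 6*U*(3 - 5*D))
x(-15, -17) + 102 = 6*(-17)*(3 - 5*(-15)) + 102 = 6*(-17)*(3 + 75) + 102 = 6*(-17)*78 + 102 = -7956 + 102 = -7854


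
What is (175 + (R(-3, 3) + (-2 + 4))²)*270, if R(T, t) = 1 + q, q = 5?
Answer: 64530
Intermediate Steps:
R(T, t) = 6 (R(T, t) = 1 + 5 = 6)
(175 + (R(-3, 3) + (-2 + 4))²)*270 = (175 + (6 + (-2 + 4))²)*270 = (175 + (6 + 2)²)*270 = (175 + 8²)*270 = (175 + 64)*270 = 239*270 = 64530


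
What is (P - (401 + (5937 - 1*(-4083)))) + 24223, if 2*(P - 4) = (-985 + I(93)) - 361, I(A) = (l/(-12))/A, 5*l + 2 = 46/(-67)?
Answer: 54554483/4154 ≈ 13133.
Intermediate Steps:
l = -36/67 (l = -⅖ + (46/(-67))/5 = -⅖ + (46*(-1/67))/5 = -⅖ + (⅕)*(-46/67) = -⅖ - 46/335 = -36/67 ≈ -0.53731)
I(A) = 3/(67*A) (I(A) = (-36/67/(-12))/A = (-36/67*(-1/12))/A = 3/(67*A))
P = -2779025/4154 (P = 4 + ((-985 + (3/67)/93) - 361)/2 = 4 + ((-985 + (3/67)*(1/93)) - 361)/2 = 4 + ((-985 + 1/2077) - 361)/2 = 4 + (-2045844/2077 - 361)/2 = 4 + (½)*(-2795641/2077) = 4 - 2795641/4154 = -2779025/4154 ≈ -669.00)
(P - (401 + (5937 - 1*(-4083)))) + 24223 = (-2779025/4154 - (401 + (5937 - 1*(-4083)))) + 24223 = (-2779025/4154 - (401 + (5937 + 4083))) + 24223 = (-2779025/4154 - (401 + 10020)) + 24223 = (-2779025/4154 - 1*10421) + 24223 = (-2779025/4154 - 10421) + 24223 = -46067859/4154 + 24223 = 54554483/4154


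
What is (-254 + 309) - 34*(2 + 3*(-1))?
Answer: 89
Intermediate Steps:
(-254 + 309) - 34*(2 + 3*(-1)) = 55 - 34*(2 - 3) = 55 - 34*(-1) = 55 + 34 = 89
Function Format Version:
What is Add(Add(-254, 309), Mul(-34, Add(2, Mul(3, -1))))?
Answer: 89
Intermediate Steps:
Add(Add(-254, 309), Mul(-34, Add(2, Mul(3, -1)))) = Add(55, Mul(-34, Add(2, -3))) = Add(55, Mul(-34, -1)) = Add(55, 34) = 89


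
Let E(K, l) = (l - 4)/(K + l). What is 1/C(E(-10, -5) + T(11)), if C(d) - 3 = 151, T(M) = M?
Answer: 1/154 ≈ 0.0064935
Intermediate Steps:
E(K, l) = (-4 + l)/(K + l)
C(d) = 154 (C(d) = 3 + 151 = 154)
1/C(E(-10, -5) + T(11)) = 1/154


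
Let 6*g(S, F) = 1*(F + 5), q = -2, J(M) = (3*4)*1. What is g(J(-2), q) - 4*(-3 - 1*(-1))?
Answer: 17/2 ≈ 8.5000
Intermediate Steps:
J(M) = 12 (J(M) = 12*1 = 12)
g(S, F) = ⅚ + F/6 (g(S, F) = (1*(F + 5))/6 = (1*(5 + F))/6 = (5 + F)/6 = ⅚ + F/6)
g(J(-2), q) - 4*(-3 - 1*(-1)) = (⅚ + (⅙)*(-2)) - 4*(-3 - 1*(-1)) = (⅚ - ⅓) - 4*(-3 + 1) = ½ - 4*(-2) = ½ + 8 = 17/2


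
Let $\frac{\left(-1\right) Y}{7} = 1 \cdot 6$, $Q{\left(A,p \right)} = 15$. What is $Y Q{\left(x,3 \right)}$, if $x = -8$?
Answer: $-630$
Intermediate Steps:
$Y = -42$ ($Y = - 7 \cdot 1 \cdot 6 = \left(-7\right) 6 = -42$)
$Y Q{\left(x,3 \right)} = \left(-42\right) 15 = -630$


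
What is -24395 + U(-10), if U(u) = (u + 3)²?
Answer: -24346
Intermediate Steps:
U(u) = (3 + u)²
-24395 + U(-10) = -24395 + (3 - 10)² = -24395 + (-7)² = -24395 + 49 = -24346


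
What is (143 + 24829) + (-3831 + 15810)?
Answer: 36951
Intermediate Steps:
(143 + 24829) + (-3831 + 15810) = 24972 + 11979 = 36951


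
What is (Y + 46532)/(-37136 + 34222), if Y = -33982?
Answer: -6275/1457 ≈ -4.3068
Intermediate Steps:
(Y + 46532)/(-37136 + 34222) = (-33982 + 46532)/(-37136 + 34222) = 12550/(-2914) = 12550*(-1/2914) = -6275/1457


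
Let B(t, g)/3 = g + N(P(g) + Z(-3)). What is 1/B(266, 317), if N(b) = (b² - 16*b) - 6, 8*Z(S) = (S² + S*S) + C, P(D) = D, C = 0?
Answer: 16/4661931 ≈ 3.4321e-6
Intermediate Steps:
Z(S) = S²/4 (Z(S) = ((S² + S*S) + 0)/8 = ((S² + S²) + 0)/8 = (2*S² + 0)/8 = (2*S²)/8 = S²/4)
N(b) = -6 + b² - 16*b
B(t, g) = -126 - 45*g + 3*(9/4 + g)² (B(t, g) = 3*(g + (-6 + (g + (¼)*(-3)²)² - 16*(g + (¼)*(-3)²))) = 3*(g + (-6 + (g + (¼)*9)² - 16*(g + (¼)*9))) = 3*(g + (-6 + (g + 9/4)² - 16*(g + 9/4))) = 3*(g + (-6 + (9/4 + g)² - 16*(9/4 + g))) = 3*(g + (-6 + (9/4 + g)² + (-36 - 16*g))) = 3*(g + (-42 + (9/4 + g)² - 16*g)) = 3*(-42 + (9/4 + g)² - 15*g) = -126 - 45*g + 3*(9/4 + g)²)
1/B(266, 317) = 1/(-1773/16 + 3*317² - 63/2*317) = 1/(-1773/16 + 3*100489 - 19971/2) = 1/(-1773/16 + 301467 - 19971/2) = 1/(4661931/16) = 16/4661931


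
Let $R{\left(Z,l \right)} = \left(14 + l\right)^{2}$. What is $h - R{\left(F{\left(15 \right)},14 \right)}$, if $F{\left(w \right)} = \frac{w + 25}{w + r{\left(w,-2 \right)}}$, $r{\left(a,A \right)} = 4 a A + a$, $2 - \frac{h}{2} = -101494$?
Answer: $202208$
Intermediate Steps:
$h = 202992$ ($h = 4 - -202988 = 4 + 202988 = 202992$)
$r{\left(a,A \right)} = a + 4 A a$ ($r{\left(a,A \right)} = 4 A a + a = a + 4 A a$)
$F{\left(w \right)} = - \frac{25 + w}{6 w}$ ($F{\left(w \right)} = \frac{w + 25}{w + w \left(1 + 4 \left(-2\right)\right)} = \frac{25 + w}{w + w \left(1 - 8\right)} = \frac{25 + w}{w + w \left(-7\right)} = \frac{25 + w}{w - 7 w} = \frac{25 + w}{\left(-6\right) w} = \left(25 + w\right) \left(- \frac{1}{6 w}\right) = - \frac{25 + w}{6 w}$)
$h - R{\left(F{\left(15 \right)},14 \right)} = 202992 - \left(14 + 14\right)^{2} = 202992 - 28^{2} = 202992 - 784 = 202208$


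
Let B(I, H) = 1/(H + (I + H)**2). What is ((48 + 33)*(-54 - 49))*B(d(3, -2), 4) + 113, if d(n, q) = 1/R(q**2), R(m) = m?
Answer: -93599/353 ≈ -265.15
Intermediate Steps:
d(n, q) = q**(-2) (d(n, q) = 1/(q**2) = q**(-2))
B(I, H) = 1/(H + (H + I)**2)
((48 + 33)*(-54 - 49))*B(d(3, -2), 4) + 113 = ((48 + 33)*(-54 - 49))/(4 + (4 + (-2)**(-2))**2) + 113 = (81*(-103))/(4 + (4 + 1/4)**2) + 113 = -8343/(4 + (17/4)**2) + 113 = -8343/(4 + 289/16) + 113 = -8343/353/16 + 113 = -8343*16/353 + 113 = -133488/353 + 113 = -93599/353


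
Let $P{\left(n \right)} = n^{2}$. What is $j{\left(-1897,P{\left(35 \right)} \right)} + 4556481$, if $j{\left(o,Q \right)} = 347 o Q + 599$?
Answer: $-801810195$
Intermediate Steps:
$j{\left(o,Q \right)} = 599 + 347 Q o$ ($j{\left(o,Q \right)} = 347 Q o + 599 = 599 + 347 Q o$)
$j{\left(-1897,P{\left(35 \right)} \right)} + 4556481 = \left(599 + 347 \cdot 35^{2} \left(-1897\right)\right) + 4556481 = \left(599 + 347 \cdot 1225 \left(-1897\right)\right) + 4556481 = \left(599 - 806367275\right) + 4556481 = -806366676 + 4556481 = -801810195$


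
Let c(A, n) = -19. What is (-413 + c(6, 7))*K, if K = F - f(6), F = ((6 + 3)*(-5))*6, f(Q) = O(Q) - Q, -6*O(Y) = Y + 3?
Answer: 113400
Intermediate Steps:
O(Y) = -1/2 - Y/6 (O(Y) = -(Y + 3)/6 = -(3 + Y)/6 = -1/2 - Y/6)
f(Q) = -1/2 - 7*Q/6 (f(Q) = (-1/2 - Q/6) - Q = -1/2 - 7*Q/6)
F = -270 (F = (9*(-5))*6 = -45*6 = -270)
K = -525/2 (K = -270 - (-1/2 - 7/6*6) = -270 - (-1/2 - 7) = -270 - 1*(-15/2) = -270 + 15/2 = -525/2 ≈ -262.50)
(-413 + c(6, 7))*K = (-413 - 19)*(-525/2) = -432*(-525/2) = 113400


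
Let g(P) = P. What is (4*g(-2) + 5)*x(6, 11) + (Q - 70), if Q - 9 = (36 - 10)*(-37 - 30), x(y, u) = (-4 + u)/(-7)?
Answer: -1800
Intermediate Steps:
x(y, u) = 4/7 - u/7 (x(y, u) = (-4 + u)*(-1/7) = 4/7 - u/7)
Q = -1733 (Q = 9 + (36 - 10)*(-37 - 30) = 9 + 26*(-67) = 9 - 1742 = -1733)
(4*g(-2) + 5)*x(6, 11) + (Q - 70) = (4*(-2) + 5)*(4/7 - 1/7*11) + (-1733 - 70) = (-8 + 5)*(4/7 - 11/7) - 1803 = -3*(-1) - 1803 = 3 - 1803 = -1800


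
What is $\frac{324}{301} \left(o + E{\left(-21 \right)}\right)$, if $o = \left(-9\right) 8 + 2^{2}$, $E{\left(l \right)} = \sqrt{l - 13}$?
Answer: $- \frac{22032}{301} + \frac{324 i \sqrt{34}}{301} \approx -73.196 + 6.2765 i$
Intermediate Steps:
$E{\left(l \right)} = \sqrt{-13 + l}$
$o = -68$ ($o = -72 + 4 = -68$)
$\frac{324}{301} \left(o + E{\left(-21 \right)}\right) = \frac{324}{301} \left(-68 + \sqrt{-13 - 21}\right) = 324 \cdot \frac{1}{301} \left(-68 + \sqrt{-34}\right) = \frac{324 \left(-68 + i \sqrt{34}\right)}{301} = - \frac{22032}{301} + \frac{324 i \sqrt{34}}{301}$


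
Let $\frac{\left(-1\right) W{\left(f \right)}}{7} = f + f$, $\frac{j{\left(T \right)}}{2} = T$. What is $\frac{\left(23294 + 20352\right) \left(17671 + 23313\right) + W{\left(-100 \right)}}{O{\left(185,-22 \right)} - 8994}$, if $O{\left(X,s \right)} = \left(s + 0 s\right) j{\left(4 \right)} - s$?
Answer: $- \frac{447197266}{2287} \approx -1.9554 \cdot 10^{5}$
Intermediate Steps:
$j{\left(T \right)} = 2 T$
$W{\left(f \right)} = - 14 f$ ($W{\left(f \right)} = - 7 \left(f + f\right) = - 7 \cdot 2 f = - 14 f$)
$O{\left(X,s \right)} = 7 s$ ($O{\left(X,s \right)} = \left(s + 0 s\right) 2 \cdot 4 - s = \left(s + 0\right) 8 - s = s 8 - s = 8 s - s = 7 s$)
$\frac{\left(23294 + 20352\right) \left(17671 + 23313\right) + W{\left(-100 \right)}}{O{\left(185,-22 \right)} - 8994} = \frac{\left(23294 + 20352\right) \left(17671 + 23313\right) - -1400}{7 \left(-22\right) - 8994} = \frac{43646 \cdot 40984 + 1400}{-154 - 8994} = \frac{1788787664 + 1400}{-9148} = 1788789064 \left(- \frac{1}{9148}\right) = - \frac{447197266}{2287}$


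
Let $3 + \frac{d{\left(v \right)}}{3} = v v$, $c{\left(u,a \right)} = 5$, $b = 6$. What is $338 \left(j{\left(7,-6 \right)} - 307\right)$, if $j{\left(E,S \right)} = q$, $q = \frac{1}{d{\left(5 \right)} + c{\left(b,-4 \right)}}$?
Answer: $- \frac{7367048}{71} \approx -1.0376 \cdot 10^{5}$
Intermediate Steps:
$d{\left(v \right)} = -9 + 3 v^{2}$ ($d{\left(v \right)} = -9 + 3 v v = -9 + 3 v^{2}$)
$q = \frac{1}{71}$ ($q = \frac{1}{\left(-9 + 3 \cdot 5^{2}\right) + 5} = \frac{1}{\left(-9 + 3 \cdot 25\right) + 5} = \frac{1}{\left(-9 + 75\right) + 5} = \frac{1}{66 + 5} = \frac{1}{71} \approx 0.014085$)
$j{\left(E,S \right)} = \frac{1}{71}$
$338 \left(j{\left(7,-6 \right)} - 307\right) = 338 \left(\frac{1}{71} - 307\right) = 338 \left(- \frac{21796}{71}\right) = - \frac{7367048}{71}$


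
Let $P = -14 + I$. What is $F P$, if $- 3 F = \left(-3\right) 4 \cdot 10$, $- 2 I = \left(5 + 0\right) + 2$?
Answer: $-700$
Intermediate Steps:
$I = - \frac{7}{2}$ ($I = - \frac{\left(5 + 0\right) + 2}{2} = - \frac{5 + 2}{2} = \left(- \frac{1}{2}\right) 7 = - \frac{7}{2} \approx -3.5$)
$F = 40$ ($F = - \frac{\left(-3\right) 4 \cdot 10}{3} = - \frac{\left(-12\right) 10}{3} = \left(- \frac{1}{3}\right) \left(-120\right) = 40$)
$P = - \frac{35}{2}$ ($P = -14 - \frac{7}{2} = - \frac{35}{2} \approx -17.5$)
$F P = 40 \left(- \frac{35}{2}\right) = -700$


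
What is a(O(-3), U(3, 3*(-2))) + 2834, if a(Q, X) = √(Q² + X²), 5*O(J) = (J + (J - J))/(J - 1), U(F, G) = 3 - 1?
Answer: 2834 + √1609/20 ≈ 2836.0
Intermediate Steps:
U(F, G) = 2
O(J) = J/(5*(-1 + J)) (O(J) = ((J + (J - J))/(J - 1))/5 = ((J + 0)/(-1 + J))/5 = (J/(-1 + J))/5 = J/(5*(-1 + J)))
a(O(-3), U(3, 3*(-2))) + 2834 = √(((⅕)*(-3)/(-1 - 3))² + 2²) + 2834 = √(((⅕)*(-3)/(-4))² + 4) + 2834 = √(((⅕)*(-3)*(-¼))² + 4) + 2834 = √((3/20)² + 4) + 2834 = √(9/400 + 4) + 2834 = √(1609/400) + 2834 = √1609/20 + 2834 = 2834 + √1609/20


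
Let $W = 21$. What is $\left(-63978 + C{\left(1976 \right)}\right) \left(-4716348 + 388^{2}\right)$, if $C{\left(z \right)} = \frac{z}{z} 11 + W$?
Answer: $291964902584$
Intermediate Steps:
$C{\left(z \right)} = 32$ ($C{\left(z \right)} = \frac{z}{z} 11 + 21 = 1 \cdot 11 + 21 = 11 + 21 = 32$)
$\left(-63978 + C{\left(1976 \right)}\right) \left(-4716348 + 388^{2}\right) = \left(-63978 + 32\right) \left(-4716348 + 388^{2}\right) = - 63946 \left(-4716348 + 150544\right) = \left(-63946\right) \left(-4565804\right) = 291964902584$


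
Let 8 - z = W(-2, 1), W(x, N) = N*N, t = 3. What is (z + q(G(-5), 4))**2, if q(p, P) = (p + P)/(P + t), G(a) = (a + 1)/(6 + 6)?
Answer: 24964/441 ≈ 56.608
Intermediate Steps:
G(a) = 1/12 + a/12 (G(a) = (1 + a)/12 = (1 + a)*(1/12) = 1/12 + a/12)
W(x, N) = N**2
q(p, P) = (P + p)/(3 + P) (q(p, P) = (p + P)/(P + 3) = (P + p)/(3 + P))
z = 7 (z = 8 - 1*1**2 = 8 - 1*1 = 8 - 1 = 7)
(z + q(G(-5), 4))**2 = (7 + (4 + (1/12 + (1/12)*(-5)))/(3 + 4))**2 = (7 + (4 + (1/12 - 5/12))/7)**2 = (7 + (4 - 1/3)/7)**2 = (7 + (1/7)*(11/3))**2 = (7 + 11/21)**2 = (158/21)**2 = 24964/441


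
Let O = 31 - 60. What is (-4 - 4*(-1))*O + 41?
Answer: 41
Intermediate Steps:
O = -29
(-4 - 4*(-1))*O + 41 = (-4 - 4*(-1))*(-29) + 41 = (-4 + 4)*(-29) + 41 = 0*(-29) + 41 = 0 + 41 = 41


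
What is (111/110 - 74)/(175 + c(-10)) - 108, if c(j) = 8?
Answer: -2182069/20130 ≈ -108.40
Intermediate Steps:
(111/110 - 74)/(175 + c(-10)) - 108 = (111/110 - 74)/(175 + 8) - 108 = (111*(1/110) - 74)/183 - 108 = (111/110 - 74)*(1/183) - 108 = -8029/110*1/183 - 108 = -8029/20130 - 108 = -2182069/20130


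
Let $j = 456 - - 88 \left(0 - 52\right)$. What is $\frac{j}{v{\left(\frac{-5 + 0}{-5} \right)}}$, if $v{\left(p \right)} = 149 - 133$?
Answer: $- \frac{515}{2} \approx -257.5$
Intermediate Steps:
$v{\left(p \right)} = 16$
$j = -4120$ ($j = 456 - \left(-88\right) \left(-52\right) = 456 - 4576 = -4120$)
$\frac{j}{v{\left(\frac{-5 + 0}{-5} \right)}} = - \frac{4120}{16} = \left(-4120\right) \frac{1}{16} = - \frac{515}{2}$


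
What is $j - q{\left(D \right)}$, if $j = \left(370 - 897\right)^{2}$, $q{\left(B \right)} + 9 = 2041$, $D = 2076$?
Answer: $275697$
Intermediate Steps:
$q{\left(B \right)} = 2032$ ($q{\left(B \right)} = -9 + 2041 = 2032$)
$j = 277729$ ($j = \left(-527\right)^{2} = 277729$)
$j - q{\left(D \right)} = 277729 - 2032 = 275697$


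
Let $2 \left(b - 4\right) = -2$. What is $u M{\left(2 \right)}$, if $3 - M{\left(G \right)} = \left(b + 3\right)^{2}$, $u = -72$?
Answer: $2376$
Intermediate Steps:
$b = 3$ ($b = 4 + \frac{1}{2} \left(-2\right) = 4 - 1 = 3$)
$M{\left(G \right)} = -33$ ($M{\left(G \right)} = 3 - \left(3 + 3\right)^{2} = 3 - 6^{2} = 3 - 36 = -33$)
$u M{\left(2 \right)} = \left(-72\right) \left(-33\right) = 2376$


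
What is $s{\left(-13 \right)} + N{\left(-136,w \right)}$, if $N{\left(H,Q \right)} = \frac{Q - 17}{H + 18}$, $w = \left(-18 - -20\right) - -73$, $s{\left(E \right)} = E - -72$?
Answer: $\frac{3452}{59} \approx 58.508$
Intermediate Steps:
$s{\left(E \right)} = 72 + E$ ($s{\left(E \right)} = E + 72 = 72 + E$)
$w = 75$ ($w = \left(-18 + 20\right) + 73 = 2 + 73 = 75$)
$N{\left(H,Q \right)} = \frac{-17 + Q}{18 + H}$
$s{\left(-13 \right)} + N{\left(-136,w \right)} = \left(72 - 13\right) + \frac{-17 + 75}{18 - 136} = 59 + \frac{1}{-118} \cdot 58 = 59 - \frac{29}{59} = \frac{3452}{59}$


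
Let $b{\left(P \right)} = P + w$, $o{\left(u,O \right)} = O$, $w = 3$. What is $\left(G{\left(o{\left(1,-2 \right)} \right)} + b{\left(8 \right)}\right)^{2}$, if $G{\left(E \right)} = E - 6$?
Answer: $9$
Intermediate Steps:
$b{\left(P \right)} = 3 + P$ ($b{\left(P \right)} = P + 3 = 3 + P$)
$G{\left(E \right)} = -6 + E$ ($G{\left(E \right)} = E - 6 = -6 + E$)
$\left(G{\left(o{\left(1,-2 \right)} \right)} + b{\left(8 \right)}\right)^{2} = \left(\left(-6 - 2\right) + \left(3 + 8\right)\right)^{2} = \left(-8 + 11\right)^{2} = 3^{2} = 9$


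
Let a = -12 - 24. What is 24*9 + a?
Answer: 180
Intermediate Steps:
a = -36
24*9 + a = 24*9 - 36 = 216 - 36 = 180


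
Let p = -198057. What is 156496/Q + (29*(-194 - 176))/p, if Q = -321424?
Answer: -1721640547/3978767073 ≈ -0.43271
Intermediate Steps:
156496/Q + (29*(-194 - 176))/p = 156496/(-321424) + (29*(-194 - 176))/(-198057) = 156496*(-1/321424) + (29*(-370))*(-1/198057) = -9781/20089 - 10730*(-1/198057) = -9781/20089 + 10730/198057 = -1721640547/3978767073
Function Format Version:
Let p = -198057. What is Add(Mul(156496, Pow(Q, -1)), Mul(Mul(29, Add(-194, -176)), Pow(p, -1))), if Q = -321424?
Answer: Rational(-1721640547, 3978767073) ≈ -0.43271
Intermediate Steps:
Add(Mul(156496, Pow(Q, -1)), Mul(Mul(29, Add(-194, -176)), Pow(p, -1))) = Add(Mul(156496, Pow(-321424, -1)), Mul(Mul(29, Add(-194, -176)), Pow(-198057, -1))) = Add(Mul(156496, Rational(-1, 321424)), Mul(Mul(29, -370), Rational(-1, 198057))) = Add(Rational(-9781, 20089), Mul(-10730, Rational(-1, 198057))) = Add(Rational(-9781, 20089), Rational(10730, 198057)) = Rational(-1721640547, 3978767073)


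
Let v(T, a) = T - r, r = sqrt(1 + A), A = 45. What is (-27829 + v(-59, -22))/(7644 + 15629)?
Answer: -27888/23273 - sqrt(46)/23273 ≈ -1.1986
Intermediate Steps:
r = sqrt(46) (r = sqrt(1 + 45) = sqrt(46) ≈ 6.7823)
v(T, a) = T - sqrt(46)
(-27829 + v(-59, -22))/(7644 + 15629) = (-27829 + (-59 - sqrt(46)))/(7644 + 15629) = (-27888 - sqrt(46))/23273 = (-27888 - sqrt(46))*(1/23273) = -27888/23273 - sqrt(46)/23273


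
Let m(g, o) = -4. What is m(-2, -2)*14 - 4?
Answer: -60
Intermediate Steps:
m(-2, -2)*14 - 4 = -4*14 - 4 = -56 - 4 = -60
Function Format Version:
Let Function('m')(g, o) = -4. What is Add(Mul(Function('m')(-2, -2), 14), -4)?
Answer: -60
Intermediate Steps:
Add(Mul(Function('m')(-2, -2), 14), -4) = Add(Mul(-4, 14), -4) = Add(-56, -4) = -60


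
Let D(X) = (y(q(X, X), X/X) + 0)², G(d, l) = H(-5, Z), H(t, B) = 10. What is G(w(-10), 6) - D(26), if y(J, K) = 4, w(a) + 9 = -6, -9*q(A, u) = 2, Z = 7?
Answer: -6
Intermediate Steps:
q(A, u) = -2/9 (q(A, u) = -⅑*2 = -2/9)
w(a) = -15 (w(a) = -9 - 6 = -15)
G(d, l) = 10
D(X) = 16 (D(X) = (4 + 0)² = 4² = 16)
G(w(-10), 6) - D(26) = 10 - 1*16 = 10 - 16 = -6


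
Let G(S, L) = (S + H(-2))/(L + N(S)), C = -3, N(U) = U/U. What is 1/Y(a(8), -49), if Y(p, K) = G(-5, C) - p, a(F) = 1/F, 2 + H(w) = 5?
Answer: 8/7 ≈ 1.1429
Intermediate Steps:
H(w) = 3 (H(w) = -2 + 5 = 3)
N(U) = 1
G(S, L) = (3 + S)/(1 + L) (G(S, L) = (S + 3)/(L + 1) = (3 + S)/(1 + L))
Y(p, K) = 1 - p (Y(p, K) = (3 - 5)/(1 - 3) - p = -2/(-2) - p = -½*(-2) - p = 1 - p)
1/Y(a(8), -49) = 1/(1 - 1/8) = 1/(1 - 1*⅛) = 1/(1 - ⅛) = 1/(7/8) = 8/7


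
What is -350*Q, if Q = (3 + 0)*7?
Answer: -7350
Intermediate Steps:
Q = 21 (Q = 3*7 = 21)
-350*Q = -350*21 = -7350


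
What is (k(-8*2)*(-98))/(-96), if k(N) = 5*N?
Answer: -245/3 ≈ -81.667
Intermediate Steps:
(k(-8*2)*(-98))/(-96) = ((5*(-8*2))*(-98))/(-96) = ((5*(-16))*(-98))*(-1/96) = -80*(-98)*(-1/96) = 7840*(-1/96) = -245/3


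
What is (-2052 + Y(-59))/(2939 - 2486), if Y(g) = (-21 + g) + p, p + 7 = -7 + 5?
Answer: -2141/453 ≈ -4.7263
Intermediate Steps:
p = -9 (p = -7 + (-7 + 5) = -7 - 2 = -9)
Y(g) = -30 + g (Y(g) = (-21 + g) - 9 = -30 + g)
(-2052 + Y(-59))/(2939 - 2486) = (-2052 + (-30 - 59))/(2939 - 2486) = (-2052 - 89)/453 = -2141*1/453 = -2141/453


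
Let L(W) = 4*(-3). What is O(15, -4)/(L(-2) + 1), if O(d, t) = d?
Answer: -15/11 ≈ -1.3636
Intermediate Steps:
L(W) = -12
O(15, -4)/(L(-2) + 1) = 15/(-12 + 1) = 15/(-11) = 15*(-1/11) = -15/11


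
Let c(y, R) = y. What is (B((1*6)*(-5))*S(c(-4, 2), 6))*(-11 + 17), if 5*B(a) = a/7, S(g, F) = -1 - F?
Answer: 36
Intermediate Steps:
B(a) = a/35 (B(a) = (a/7)/5 = a/35)
(B((1*6)*(-5))*S(c(-4, 2), 6))*(-11 + 17) = ((((1*6)*(-5))/35)*(-1 - 1*6))*(-11 + 17) = (((6*(-5))/35)*(-1 - 6))*6 = (((1/35)*(-30))*(-7))*6 = -6/7*(-7)*6 = 6*6 = 36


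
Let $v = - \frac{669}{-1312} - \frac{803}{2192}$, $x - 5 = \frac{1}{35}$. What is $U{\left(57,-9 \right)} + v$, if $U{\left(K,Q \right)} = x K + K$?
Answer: $\frac{2162684333}{6291040} \approx 343.77$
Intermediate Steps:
$x = \frac{176}{35}$ ($x = 5 + \frac{1}{35} = \frac{176}{35} \approx 5.0286$)
$v = \frac{25807}{179744}$ ($v = \left(-669\right) \left(- \frac{1}{1312}\right) - \frac{803}{2192} = \frac{669}{1312} - \frac{803}{2192} = \frac{25807}{179744} \approx 0.14358$)
$U{\left(K,Q \right)} = \frac{211 K}{35}$ ($U{\left(K,Q \right)} = \frac{176 K}{35} + K = \frac{211 K}{35}$)
$U{\left(57,-9 \right)} + v = \frac{211}{35} \cdot 57 + \frac{25807}{179744} = \frac{12027}{35} + \frac{25807}{179744} = \frac{2162684333}{6291040}$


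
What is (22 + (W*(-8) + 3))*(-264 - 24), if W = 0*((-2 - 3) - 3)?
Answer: -7200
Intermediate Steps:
W = 0 (W = 0*(-5 - 3) = 0*(-8) = 0)
(22 + (W*(-8) + 3))*(-264 - 24) = (22 + (0*(-8) + 3))*(-264 - 24) = (22 + (0 + 3))*(-288) = (22 + 3)*(-288) = 25*(-288) = -7200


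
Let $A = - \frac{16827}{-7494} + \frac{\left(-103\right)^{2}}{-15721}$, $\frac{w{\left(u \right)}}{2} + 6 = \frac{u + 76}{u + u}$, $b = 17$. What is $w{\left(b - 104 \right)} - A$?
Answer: $- \frac{45932972123}{3416582046} \approx -13.444$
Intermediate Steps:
$w{\left(u \right)} = -12 + \frac{76 + u}{u}$ ($w{\left(u \right)} = -12 + 2 \frac{u + 76}{u + u} = -12 + 2 \frac{76 + u}{2 u} = -12 + \frac{76 + u}{u}$)
$A = \frac{61677807}{39271058}$ ($A = \left(-16827\right) \left(- \frac{1}{7494}\right) + 10609 \left(- \frac{1}{15721}\right) = \frac{5609}{2498} - \frac{10609}{15721} = \frac{61677807}{39271058} \approx 1.5706$)
$w{\left(b - 104 \right)} - A = \left(-11 + \frac{76}{17 - 104}\right) - \frac{61677807}{39271058} = \left(-11 + \frac{76}{-87}\right) - \frac{61677807}{39271058} = \left(-11 + 76 \left(- \frac{1}{87}\right)\right) - \frac{61677807}{39271058} = \left(-11 - \frac{76}{87}\right) - \frac{61677807}{39271058} = - \frac{1033}{87} - \frac{61677807}{39271058} = - \frac{45932972123}{3416582046}$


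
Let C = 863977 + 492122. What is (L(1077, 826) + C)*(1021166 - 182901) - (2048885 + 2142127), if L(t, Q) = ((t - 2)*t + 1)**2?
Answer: 1123649487817161863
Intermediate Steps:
C = 1356099
L(t, Q) = (1 + t*(-2 + t))**2 (L(t, Q) = ((-2 + t)*t + 1)**2 = (t*(-2 + t) + 1)**2 = (1 + t*(-2 + t))**2)
(L(1077, 826) + C)*(1021166 - 182901) - (2048885 + 2142127) = ((1 + 1077**2 - 2*1077)**2 + 1356099)*(1021166 - 182901) - (2048885 + 2142127) = ((1 + 1159929 - 2154)**2 + 1356099)*838265 - 1*4191012 = (1157776**2 + 1356099)*838265 - 4191012 = (1340445266176 + 1356099)*838265 - 4191012 = 1340446622275*838265 - 4191012 = 1123649487821352875 - 4191012 = 1123649487817161863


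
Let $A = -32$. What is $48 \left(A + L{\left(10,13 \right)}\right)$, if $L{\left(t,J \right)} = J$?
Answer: $-912$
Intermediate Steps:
$48 \left(A + L{\left(10,13 \right)}\right) = 48 \left(-32 + 13\right) = 48 \left(-19\right) = -912$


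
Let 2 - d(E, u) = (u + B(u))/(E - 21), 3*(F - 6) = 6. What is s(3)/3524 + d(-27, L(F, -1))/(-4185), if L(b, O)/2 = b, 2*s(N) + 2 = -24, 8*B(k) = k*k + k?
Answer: -390743/88487640 ≈ -0.0044158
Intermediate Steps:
B(k) = k/8 + k**2/8 (B(k) = (k*k + k)/8 = (k**2 + k)/8 = (k + k**2)/8 = k/8 + k**2/8)
F = 8 (F = 6 + (1/3)*6 = 6 + 2 = 8)
s(N) = -13 (s(N) = -1 + (1/2)*(-24) = -1 - 12 = -13)
L(b, O) = 2*b
d(E, u) = 2 - (u + u*(1 + u)/8)/(-21 + E) (d(E, u) = 2 - (u + u*(1 + u)/8)/(E - 21) = 2 - (u + u*(1 + u)/8)/(-21 + E))
s(3)/3524 + d(-27, L(F, -1))/(-4185) = -13/3524 + ((-336 - (2*8)**2 - 18*8 + 16*(-27))/(8*(-21 - 27)))/(-4185) = -13*1/3524 + ((1/8)*(-336 - 1*16**2 - 9*16 - 432)/(-48))*(-1/4185) = -13/3524 + ((1/8)*(-1/48)*(-336 - 1*256 - 144 - 432))*(-1/4185) = -13/3524 + ((1/8)*(-1/48)*(-336 - 256 - 144 - 432))*(-1/4185) = -13/3524 + ((1/8)*(-1/48)*(-1168))*(-1/4185) = -13/3524 + (73/24)*(-1/4185) = -13/3524 - 73/100440 = -390743/88487640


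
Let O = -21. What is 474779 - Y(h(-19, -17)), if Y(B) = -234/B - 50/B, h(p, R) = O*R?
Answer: 169496387/357 ≈ 4.7478e+5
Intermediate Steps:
h(p, R) = -21*R
Y(B) = -284/B
474779 - Y(h(-19, -17)) = 474779 - (-284)/((-21*(-17))) = 474779 - (-284)/357 = 474779 - 1*(-284/357) = 474779 + 284/357 = 169496387/357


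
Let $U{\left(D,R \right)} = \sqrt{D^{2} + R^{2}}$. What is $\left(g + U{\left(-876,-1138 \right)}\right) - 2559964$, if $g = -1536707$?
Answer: $-4096671 + 2 \sqrt{515605} \approx -4.0952 \cdot 10^{6}$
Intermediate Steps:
$\left(g + U{\left(-876,-1138 \right)}\right) - 2559964 = \left(-1536707 + \sqrt{\left(-876\right)^{2} + \left(-1138\right)^{2}}\right) - 2559964 = \left(-1536707 + \sqrt{767376 + 1295044}\right) - 2559964 = \left(-1536707 + \sqrt{2062420}\right) - 2559964 = \left(-1536707 + 2 \sqrt{515605}\right) - 2559964 = -4096671 + 2 \sqrt{515605}$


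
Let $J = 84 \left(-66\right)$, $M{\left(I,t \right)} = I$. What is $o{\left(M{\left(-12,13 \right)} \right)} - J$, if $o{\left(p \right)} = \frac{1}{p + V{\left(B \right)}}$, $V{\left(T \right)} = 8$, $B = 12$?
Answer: $\frac{22175}{4} \approx 5543.8$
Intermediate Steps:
$J = -5544$
$o{\left(p \right)} = \frac{1}{8 + p}$ ($o{\left(p \right)} = \frac{1}{p + 8} = \frac{1}{8 + p}$)
$o{\left(M{\left(-12,13 \right)} \right)} - J = \frac{1}{8 - 12} - -5544 = \frac{1}{-4} + 5544 = - \frac{1}{4} + 5544 = \frac{22175}{4}$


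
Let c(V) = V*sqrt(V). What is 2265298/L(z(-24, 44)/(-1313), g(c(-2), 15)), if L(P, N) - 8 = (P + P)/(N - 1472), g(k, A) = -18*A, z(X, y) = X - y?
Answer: 185046206761/653494 ≈ 2.8316e+5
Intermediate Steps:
c(V) = V**(3/2)
L(P, N) = 8 + 2*P/(-1472 + N) (L(P, N) = 8 + (P + P)/(N - 1472) = 8 + (2*P)/(-1472 + N) = 8 + 2*P/(-1472 + N))
2265298/L(z(-24, 44)/(-1313), g(c(-2), 15)) = 2265298/((2*(-5888 + (-24 - 1*44)/(-1313) + 4*(-18*15))/(-1472 - 18*15))) = 2265298/((2*(-5888 + (-24 - 44)*(-1/1313) + 4*(-270))/(-1472 - 270))) = 2265298/((2*(-5888 - 68*(-1/1313) - 1080)/(-1742))) = 2265298/((2*(-1/1742)*(-5888 + 68/1313 - 1080))) = 2265298/((2*(-1/1742)*(-9148916/1313))) = 2265298/(9148916/1143623) = 2265298*(1143623/9148916) = 185046206761/653494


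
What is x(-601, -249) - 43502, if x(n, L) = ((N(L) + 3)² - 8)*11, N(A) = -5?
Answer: -43546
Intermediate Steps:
x(n, L) = -44 (x(n, L) = ((-5 + 3)² - 8)*11 = ((-2)² - 8)*11 = (4 - 8)*11 = -4*11 = -44)
x(-601, -249) - 43502 = -44 - 43502 = -43546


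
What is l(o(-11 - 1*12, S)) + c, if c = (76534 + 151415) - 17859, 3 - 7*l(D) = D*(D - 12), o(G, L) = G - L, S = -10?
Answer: 210044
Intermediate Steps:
l(D) = 3/7 - D*(-12 + D)/7 (l(D) = 3/7 - D*(D - 12)/7 = 3/7 - D*(-12 + D)/7)
c = 210090 (c = 227949 - 17859 = 210090)
l(o(-11 - 1*12, S)) + c = (3/7 - ((-11 - 1*12) - 1*(-10))²/7 + 12*((-11 - 1*12) - 1*(-10))/7) + 210090 = (3/7 - ((-11 - 12) + 10)²/7 + 12*((-11 - 12) + 10)/7) + 210090 = (3/7 - (-23 + 10)²/7 + 12*(-23 + 10)/7) + 210090 = (3/7 - ⅐*(-13)² + (12/7)*(-13)) + 210090 = (3/7 - ⅐*169 - 156/7) + 210090 = (3/7 - 169/7 - 156/7) + 210090 = -46 + 210090 = 210044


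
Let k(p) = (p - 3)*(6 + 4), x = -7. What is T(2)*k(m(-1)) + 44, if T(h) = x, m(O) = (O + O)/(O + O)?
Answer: 184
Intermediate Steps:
m(O) = 1 (m(O) = (2*O)/((2*O)) = (2*O)*(1/(2*O)) = 1)
T(h) = -7
k(p) = -30 + 10*p (k(p) = (-3 + p)*10 = -30 + 10*p)
T(2)*k(m(-1)) + 44 = -7*(-30 + 10*1) + 44 = -7*(-30 + 10) + 44 = -7*(-20) + 44 = 140 + 44 = 184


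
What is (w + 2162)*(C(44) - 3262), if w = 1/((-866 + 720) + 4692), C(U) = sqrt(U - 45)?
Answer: -16030206843/2273 + 9828453*I/4546 ≈ -7.0524e+6 + 2162.0*I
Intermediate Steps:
C(U) = sqrt(-45 + U)
w = 1/4546 (w = 1/(-146 + 4692) = 1/4546 ≈ 0.00021997)
(w + 2162)*(C(44) - 3262) = (1/4546 + 2162)*(sqrt(-45 + 44) - 3262) = 9828453*(sqrt(-1) - 3262)/4546 = 9828453*(I - 3262)/4546 = 9828453*(-3262 + I)/4546 = -16030206843/2273 + 9828453*I/4546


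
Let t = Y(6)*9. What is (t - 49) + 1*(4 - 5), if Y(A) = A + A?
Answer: 58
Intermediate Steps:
Y(A) = 2*A
t = 108 (t = (2*6)*9 = 12*9 = 108)
(t - 49) + 1*(4 - 5) = (108 - 49) + 1*(4 - 5) = 59 + 1*(-1) = 59 - 1 = 58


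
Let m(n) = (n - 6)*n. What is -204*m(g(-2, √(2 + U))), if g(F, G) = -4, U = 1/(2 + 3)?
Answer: -8160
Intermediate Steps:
U = ⅕ (U = 1/5 = ⅕ ≈ 0.20000)
m(n) = n*(-6 + n) (m(n) = (-6 + n)*n = n*(-6 + n))
-204*m(g(-2, √(2 + U))) = -(-816)*(-6 - 4) = -(-816)*(-10) = -204*40 = -8160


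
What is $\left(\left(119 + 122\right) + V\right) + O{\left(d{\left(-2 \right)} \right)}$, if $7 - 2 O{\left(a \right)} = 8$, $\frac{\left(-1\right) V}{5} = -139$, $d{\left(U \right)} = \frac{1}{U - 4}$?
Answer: $\frac{1871}{2} \approx 935.5$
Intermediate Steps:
$d{\left(U \right)} = \frac{1}{-4 + U}$
$V = 695$ ($V = \left(-5\right) \left(-139\right) = 695$)
$O{\left(a \right)} = - \frac{1}{2}$ ($O{\left(a \right)} = \frac{7}{2} - 4 = - \frac{1}{2}$)
$\left(\left(119 + 122\right) + V\right) + O{\left(d{\left(-2 \right)} \right)} = \left(\left(119 + 122\right) + 695\right) - \frac{1}{2} = \left(241 + 695\right) - \frac{1}{2} = 936 - \frac{1}{2} = \frac{1871}{2}$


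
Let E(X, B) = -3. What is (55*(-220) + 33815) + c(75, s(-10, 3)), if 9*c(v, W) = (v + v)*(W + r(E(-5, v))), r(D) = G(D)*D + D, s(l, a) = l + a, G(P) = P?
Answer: 65095/3 ≈ 21698.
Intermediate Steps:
s(l, a) = a + l
r(D) = D + D² (r(D) = D*D + D = D² + D = D + D²)
c(v, W) = 2*v*(6 + W)/9 (c(v, W) = ((v + v)*(W - 3*(1 - 3)))/9 = ((2*v)*(W - 3*(-2)))/9 = ((2*v)*(W + 6))/9 = ((2*v)*(6 + W))/9 = (2*v*(6 + W))/9 = 2*v*(6 + W)/9)
(55*(-220) + 33815) + c(75, s(-10, 3)) = (55*(-220) + 33815) + (2/9)*75*(6 + (3 - 10)) = (-12100 + 33815) + (2/9)*75*(6 - 7) = 21715 + (2/9)*75*(-1) = 21715 - 50/3 = 65095/3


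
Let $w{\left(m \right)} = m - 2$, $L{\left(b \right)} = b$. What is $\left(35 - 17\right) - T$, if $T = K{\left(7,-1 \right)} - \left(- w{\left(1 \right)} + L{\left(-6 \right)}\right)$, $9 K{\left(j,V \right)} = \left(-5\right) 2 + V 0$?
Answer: $\frac{127}{9} \approx 14.111$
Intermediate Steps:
$w{\left(m \right)} = -2 + m$ ($w{\left(m \right)} = m - 2 = -2 + m$)
$K{\left(j,V \right)} = - \frac{10}{9}$ ($K{\left(j,V \right)} = \frac{\left(-5\right) 2 + V 0}{9} = \frac{-10 + 0}{9} = \frac{1}{9} \left(-10\right) = - \frac{10}{9}$)
$T = \frac{35}{9}$ ($T = - \frac{10}{9} + \left(\left(-2 + 1\right) - -6\right) = - \frac{10}{9} + \left(-1 + 6\right) = - \frac{10}{9} + 5 = \frac{35}{9} \approx 3.8889$)
$\left(35 - 17\right) - T = \left(35 - 17\right) - \frac{35}{9} = 18 - \frac{35}{9} = \frac{127}{9}$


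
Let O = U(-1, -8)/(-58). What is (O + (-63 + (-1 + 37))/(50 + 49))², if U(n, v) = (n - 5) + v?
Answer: 100/101761 ≈ 0.00098269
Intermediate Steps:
U(n, v) = -5 + n + v (U(n, v) = (-5 + n) + v = -5 + n + v)
O = 7/29 (O = (-5 - 1 - 8)/(-58) = -14*(-1/58) = 7/29 ≈ 0.24138)
(O + (-63 + (-1 + 37))/(50 + 49))² = (7/29 + (-63 + (-1 + 37))/(50 + 49))² = (7/29 + (-63 + 36)/99)² = (7/29 - 27*1/99)² = (7/29 - 3/11)² = (-10/319)² = 100/101761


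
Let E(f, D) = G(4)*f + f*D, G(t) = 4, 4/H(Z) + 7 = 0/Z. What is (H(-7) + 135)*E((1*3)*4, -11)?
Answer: -11292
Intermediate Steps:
H(Z) = -4/7 (H(Z) = 4/(-7 + 0/Z) = 4/(-7 + 0) = 4/(-7) = 4*(-⅐) = -4/7)
E(f, D) = 4*f + D*f (E(f, D) = 4*f + f*D = 4*f + D*f)
(H(-7) + 135)*E((1*3)*4, -11) = (-4/7 + 135)*(((1*3)*4)*(4 - 11)) = 941*((3*4)*(-7))/7 = 941*(12*(-7))/7 = (941/7)*(-84) = -11292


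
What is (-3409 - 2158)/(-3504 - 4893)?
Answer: 5567/8397 ≈ 0.66298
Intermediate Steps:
(-3409 - 2158)/(-3504 - 4893) = -5567/(-8397) = -5567*(-1/8397) = 5567/8397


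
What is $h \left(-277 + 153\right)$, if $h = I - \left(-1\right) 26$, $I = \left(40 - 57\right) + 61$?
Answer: $-8680$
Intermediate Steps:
$I = 44$ ($I = -17 + 61 = 44$)
$h = 70$ ($h = 44 - \left(-1\right) 26 = 44 - -26 = 44 + 26 = 70$)
$h \left(-277 + 153\right) = 70 \left(-277 + 153\right) = 70 \left(-124\right) = -8680$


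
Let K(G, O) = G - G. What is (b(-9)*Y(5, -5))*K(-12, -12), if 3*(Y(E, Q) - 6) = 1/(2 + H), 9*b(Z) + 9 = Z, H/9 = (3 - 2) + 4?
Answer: 0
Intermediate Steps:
H = 45 (H = 9*((3 - 2) + 4) = 9*(1 + 4) = 9*5 = 45)
b(Z) = -1 + Z/9
Y(E, Q) = 847/141 (Y(E, Q) = 6 + 1/(3*(2 + 45)) = 6 + (⅓)/47 = 6 + (⅓)*(1/47) = 6 + 1/141 = 847/141)
K(G, O) = 0
(b(-9)*Y(5, -5))*K(-12, -12) = ((-1 + (⅑)*(-9))*(847/141))*0 = ((-1 - 1)*(847/141))*0 = -2*847/141*0 = -1694/141*0 = 0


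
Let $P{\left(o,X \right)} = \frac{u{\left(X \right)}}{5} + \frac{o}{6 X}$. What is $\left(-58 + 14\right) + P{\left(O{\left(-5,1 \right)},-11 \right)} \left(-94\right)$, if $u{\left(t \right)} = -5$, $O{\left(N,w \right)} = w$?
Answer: $\frac{1697}{33} \approx 51.424$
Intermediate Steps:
$P{\left(o,X \right)} = -1 + \frac{o}{6 X}$ ($P{\left(o,X \right)} = - \frac{5}{5} + \frac{o}{6 X} = \left(-5\right) \frac{1}{5} + o \frac{1}{6 X} = -1 + \frac{o}{6 X}$)
$\left(-58 + 14\right) + P{\left(O{\left(-5,1 \right)},-11 \right)} \left(-94\right) = \left(-58 + 14\right) + \frac{\left(-1\right) \left(-11\right) + \frac{1}{6} \cdot 1}{-11} \left(-94\right) = -44 + - \frac{11 + \frac{1}{6}}{11} \left(-94\right) = -44 + \left(- \frac{1}{11}\right) \frac{67}{6} \left(-94\right) = -44 - - \frac{3149}{33} = -44 + \frac{3149}{33} = \frac{1697}{33}$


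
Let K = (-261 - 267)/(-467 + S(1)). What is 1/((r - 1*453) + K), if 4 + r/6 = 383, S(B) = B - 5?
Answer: 157/286073 ≈ 0.00054881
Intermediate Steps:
S(B) = -5 + B
r = 2274 (r = -24 + 6*383 = -24 + 2298 = 2274)
K = 176/157 (K = (-261 - 267)/(-467 + (-5 + 1)) = -528/(-467 - 4) = -528/(-471) = -528*(-1/471) = 176/157 ≈ 1.1210)
1/((r - 1*453) + K) = 1/((2274 - 1*453) + 176/157) = 1/((2274 - 453) + 176/157) = 1/(1821 + 176/157) = 1/(286073/157) = 157/286073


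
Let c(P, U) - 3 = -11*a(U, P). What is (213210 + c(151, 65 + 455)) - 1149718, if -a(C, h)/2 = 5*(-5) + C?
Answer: -925615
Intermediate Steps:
a(C, h) = 50 - 2*C (a(C, h) = -2*(5*(-5) + C) = -2*(-25 + C) = 50 - 2*C)
c(P, U) = -547 + 22*U (c(P, U) = 3 - 11*(50 - 2*U) = 3 + (-550 + 22*U) = -547 + 22*U)
(213210 + c(151, 65 + 455)) - 1149718 = (213210 + (-547 + 22*(65 + 455))) - 1149718 = (213210 + (-547 + 22*520)) - 1149718 = (213210 + (-547 + 11440)) - 1149718 = (213210 + 10893) - 1149718 = 224103 - 1149718 = -925615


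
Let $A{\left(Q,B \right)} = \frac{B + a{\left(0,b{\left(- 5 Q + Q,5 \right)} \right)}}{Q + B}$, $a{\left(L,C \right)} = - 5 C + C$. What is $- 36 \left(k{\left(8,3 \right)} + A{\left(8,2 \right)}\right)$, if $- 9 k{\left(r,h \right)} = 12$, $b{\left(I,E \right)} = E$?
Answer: $\frac{564}{5} \approx 112.8$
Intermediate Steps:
$a{\left(L,C \right)} = - 4 C$
$A{\left(Q,B \right)} = \frac{-20 + B}{B + Q}$ ($A{\left(Q,B \right)} = \frac{B - 20}{Q + B} = \frac{B - 20}{B + Q} = \frac{-20 + B}{B + Q}$)
$k{\left(r,h \right)} = - \frac{4}{3}$ ($k{\left(r,h \right)} = \left(- \frac{1}{9}\right) 12 = - \frac{4}{3}$)
$- 36 \left(k{\left(8,3 \right)} + A{\left(8,2 \right)}\right) = - 36 \left(- \frac{4}{3} + \frac{-20 + 2}{2 + 8}\right) = - 36 \left(- \frac{4}{3} + \frac{1}{10} \left(-18\right)\right) = - 36 \left(- \frac{4}{3} - \frac{9}{5}\right) = \left(-36\right) \left(- \frac{47}{15}\right) = \frac{564}{5}$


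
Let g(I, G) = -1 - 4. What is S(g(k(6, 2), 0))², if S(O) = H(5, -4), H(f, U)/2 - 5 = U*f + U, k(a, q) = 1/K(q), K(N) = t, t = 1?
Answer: 1444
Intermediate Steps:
K(N) = 1
k(a, q) = 1 (k(a, q) = 1/1 = 1)
g(I, G) = -5
H(f, U) = 10 + 2*U + 2*U*f (H(f, U) = 10 + 2*(U*f + U) = 10 + 2*(U + U*f) = 10 + (2*U + 2*U*f) = 10 + 2*U + 2*U*f)
S(O) = -38 (S(O) = 10 + 2*(-4) + 2*(-4)*5 = 10 - 8 - 40 = -38)
S(g(k(6, 2), 0))² = (-38)² = 1444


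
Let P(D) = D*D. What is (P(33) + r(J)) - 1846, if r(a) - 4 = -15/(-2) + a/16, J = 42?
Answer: -5943/8 ≈ -742.88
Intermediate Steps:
r(a) = 23/2 + a/16 (r(a) = 4 + (-15/(-2) + a/16) = 4 + (-15*(-½) + a*(1/16)) = 4 + (15/2 + a/16) = 23/2 + a/16)
P(D) = D²
(P(33) + r(J)) - 1846 = (33² + (23/2 + (1/16)*42)) - 1846 = (1089 + (23/2 + 21/8)) - 1846 = (1089 + 113/8) - 1846 = 8825/8 - 1846 = -5943/8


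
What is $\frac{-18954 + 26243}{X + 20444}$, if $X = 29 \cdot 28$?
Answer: $\frac{7289}{21256} \approx 0.34292$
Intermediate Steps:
$X = 812$
$\frac{-18954 + 26243}{X + 20444} = \frac{-18954 + 26243}{812 + 20444} = \frac{7289}{21256}$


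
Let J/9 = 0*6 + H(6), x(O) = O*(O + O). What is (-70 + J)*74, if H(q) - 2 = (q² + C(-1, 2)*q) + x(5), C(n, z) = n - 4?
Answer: 33448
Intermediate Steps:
C(n, z) = -4 + n
x(O) = 2*O² (x(O) = O*(2*O) = 2*O²)
H(q) = 52 + q² - 5*q (H(q) = 2 + ((q² + (-4 - 1)*q) + 2*5²) = 2 + ((q² - 5*q) + 2*25) = 2 + ((q² - 5*q) + 50) = 2 + (50 + q² - 5*q) = 52 + q² - 5*q)
J = 522 (J = 9*(0*6 + (52 + 6² - 5*6)) = 9*(0 + (52 + 36 - 30)) = 9*(0 + 58) = 9*58 = 522)
(-70 + J)*74 = (-70 + 522)*74 = 452*74 = 33448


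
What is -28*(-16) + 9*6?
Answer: 502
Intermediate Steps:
-28*(-16) + 9*6 = 448 + 54 = 502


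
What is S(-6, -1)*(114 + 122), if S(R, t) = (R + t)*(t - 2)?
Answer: 4956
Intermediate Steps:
S(R, t) = (-2 + t)*(R + t) (S(R, t) = (R + t)*(-2 + t) = (-2 + t)*(R + t))
S(-6, -1)*(114 + 122) = ((-1)² - 2*(-6) - 2*(-1) - 6*(-1))*(114 + 122) = (1 + 12 + 2 + 6)*236 = 21*236 = 4956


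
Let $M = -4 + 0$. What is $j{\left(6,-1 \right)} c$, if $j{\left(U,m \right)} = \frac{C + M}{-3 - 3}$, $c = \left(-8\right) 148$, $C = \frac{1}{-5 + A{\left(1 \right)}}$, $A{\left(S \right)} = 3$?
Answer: $-888$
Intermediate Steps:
$M = -4$
$C = - \frac{1}{2}$ ($C = \frac{1}{-5 + 3} = \frac{1}{-2} = - \frac{1}{2} \approx -0.5$)
$c = -1184$
$j{\left(U,m \right)} = \frac{3}{4}$ ($j{\left(U,m \right)} = \frac{- \frac{1}{2} - 4}{-3 - 3} = - \frac{9}{2 \left(-6\right)} = \left(- \frac{9}{2}\right) \left(- \frac{1}{6}\right) = \frac{3}{4}$)
$j{\left(6,-1 \right)} c = \frac{3}{4} \left(-1184\right) = -888$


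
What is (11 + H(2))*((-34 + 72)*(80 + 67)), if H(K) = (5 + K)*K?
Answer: 139650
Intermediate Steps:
H(K) = K*(5 + K)
(11 + H(2))*((-34 + 72)*(80 + 67)) = (11 + 2*(5 + 2))*((-34 + 72)*(80 + 67)) = (11 + 2*7)*(38*147) = (11 + 14)*5586 = 25*5586 = 139650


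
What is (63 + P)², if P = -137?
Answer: 5476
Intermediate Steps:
(63 + P)² = (63 - 137)² = (-74)² = 5476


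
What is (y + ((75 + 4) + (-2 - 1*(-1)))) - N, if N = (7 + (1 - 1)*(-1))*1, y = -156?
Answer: -85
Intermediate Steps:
N = 7 (N = (7 + 0*(-1))*1 = (7 + 0)*1 = 7*1 = 7)
(y + ((75 + 4) + (-2 - 1*(-1)))) - N = (-156 + ((75 + 4) + (-2 - 1*(-1)))) - 1*7 = (-156 + (79 + (-2 + 1))) - 7 = (-156 + (79 - 1)) - 7 = (-156 + 78) - 7 = -78 - 7 = -85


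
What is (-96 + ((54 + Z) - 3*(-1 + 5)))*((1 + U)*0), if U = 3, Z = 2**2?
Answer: 0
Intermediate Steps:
Z = 4
(-96 + ((54 + Z) - 3*(-1 + 5)))*((1 + U)*0) = (-96 + ((54 + 4) - 3*(-1 + 5)))*((1 + 3)*0) = (-96 + (58 - 3*4))*(4*0) = (-96 + (58 - 12))*0 = (-96 + 46)*0 = -50*0 = 0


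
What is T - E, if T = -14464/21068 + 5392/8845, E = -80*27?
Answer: 100623504544/46586615 ≈ 2159.9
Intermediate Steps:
E = -2160
T = -3583856/46586615 (T = -14464*1/21068 + 5392*(1/8845) = -3616/5267 + 5392/8845 = -3583856/46586615 ≈ -0.076929)
T - E = -3583856/46586615 - 1*(-2160) = -3583856/46586615 + 2160 = 100623504544/46586615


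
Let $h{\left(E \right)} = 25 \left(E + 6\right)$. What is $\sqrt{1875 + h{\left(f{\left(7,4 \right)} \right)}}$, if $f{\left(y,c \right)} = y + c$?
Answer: $10 \sqrt{23} \approx 47.958$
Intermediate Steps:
$f{\left(y,c \right)} = c + y$
$h{\left(E \right)} = 150 + 25 E$ ($h{\left(E \right)} = 25 \left(6 + E\right) = 150 + 25 E$)
$\sqrt{1875 + h{\left(f{\left(7,4 \right)} \right)}} = \sqrt{1875 + \left(150 + 25 \left(4 + 7\right)\right)} = \sqrt{1875 + \left(150 + 25 \cdot 11\right)} = \sqrt{1875 + \left(150 + 275\right)} = \sqrt{1875 + 425} = \sqrt{2300} = 10 \sqrt{23}$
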